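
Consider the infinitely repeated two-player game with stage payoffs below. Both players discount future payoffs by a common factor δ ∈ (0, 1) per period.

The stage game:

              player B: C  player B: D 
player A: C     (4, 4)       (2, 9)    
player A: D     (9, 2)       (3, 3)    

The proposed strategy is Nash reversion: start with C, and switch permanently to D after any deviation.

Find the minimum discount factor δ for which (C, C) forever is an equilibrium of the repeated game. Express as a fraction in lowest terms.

5/6

One-period gain from deviating is 9 − 4 = 5. The loss is 4 − 3 = 1 in every subsequent period, with present value 1·δ/(1−δ).
Deviation is unprofitable when 1·δ/(1−δ) ≥ 5, i.e. δ/(1−δ) ≥ 5.
Equivalently δ ≥ 5/(5+1) = 5/6.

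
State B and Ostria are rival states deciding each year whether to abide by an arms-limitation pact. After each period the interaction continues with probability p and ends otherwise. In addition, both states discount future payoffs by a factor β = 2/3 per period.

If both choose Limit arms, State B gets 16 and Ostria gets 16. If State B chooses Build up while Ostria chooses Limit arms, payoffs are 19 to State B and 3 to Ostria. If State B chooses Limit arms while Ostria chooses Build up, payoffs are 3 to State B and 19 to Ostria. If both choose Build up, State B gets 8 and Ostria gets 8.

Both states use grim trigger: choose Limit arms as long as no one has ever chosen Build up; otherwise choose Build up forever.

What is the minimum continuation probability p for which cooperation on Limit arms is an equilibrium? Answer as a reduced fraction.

Expected continuation weight on next period's payoff is β·p = 2/3·p, which plays the role of the discount factor.
Cooperation requires 2/3·p ≥ (19−16)/(19−8) = 3/11, hence p ≥ 9/22.

9/22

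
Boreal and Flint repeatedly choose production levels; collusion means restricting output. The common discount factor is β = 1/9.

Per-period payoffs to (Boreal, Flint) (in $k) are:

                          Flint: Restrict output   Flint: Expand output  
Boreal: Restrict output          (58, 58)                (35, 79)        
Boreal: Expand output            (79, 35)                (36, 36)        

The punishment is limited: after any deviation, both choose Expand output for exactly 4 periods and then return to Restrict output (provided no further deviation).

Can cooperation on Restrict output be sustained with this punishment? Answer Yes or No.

No

Comparing payoff streams over the 5 periods until play realigns: cooperate → 58(1+β+…+β^4); deviate → 79 + 36(β+…+β^4).
Cooperation is sustained iff (58−36)(β+…+β^4) ≥ 79−58.
β+…+β^4 = 1/9·(1−(1/9)^4)/(1−1/9) = 0.1250, and (79−58)/(58−36) = 0.9545.
0.1250 < 0.9545, so cooperation is not sustainable.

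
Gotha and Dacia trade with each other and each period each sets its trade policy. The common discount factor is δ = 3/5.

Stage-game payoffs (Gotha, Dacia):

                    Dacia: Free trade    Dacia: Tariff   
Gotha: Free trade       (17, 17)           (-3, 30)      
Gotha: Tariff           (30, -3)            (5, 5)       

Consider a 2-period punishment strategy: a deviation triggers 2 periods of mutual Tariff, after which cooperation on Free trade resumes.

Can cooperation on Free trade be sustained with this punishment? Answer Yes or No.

IC: δ+…+δ^2 ≥ (30−17)/(17−5) = 13/12.
At δ = 3/5: partial sum = 0.9600 < 1.0833. Cooperation not sustainable.

No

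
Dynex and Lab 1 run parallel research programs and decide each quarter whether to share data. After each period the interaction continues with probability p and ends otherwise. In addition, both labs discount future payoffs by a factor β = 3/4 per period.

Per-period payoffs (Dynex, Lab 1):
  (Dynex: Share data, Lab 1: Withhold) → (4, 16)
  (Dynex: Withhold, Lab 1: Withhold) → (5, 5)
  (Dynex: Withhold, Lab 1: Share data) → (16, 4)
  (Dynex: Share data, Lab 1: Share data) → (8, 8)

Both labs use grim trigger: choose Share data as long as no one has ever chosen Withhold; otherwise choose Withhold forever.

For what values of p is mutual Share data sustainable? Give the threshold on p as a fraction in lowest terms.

32/33

With continuation probability p and discount β, the effective per-period discount factor is βp.
Grim-trigger IC: βp ≥ (16−8)/(16−5) = 8/11.
So p ≥ (8/11)/(3/4) = 32/33.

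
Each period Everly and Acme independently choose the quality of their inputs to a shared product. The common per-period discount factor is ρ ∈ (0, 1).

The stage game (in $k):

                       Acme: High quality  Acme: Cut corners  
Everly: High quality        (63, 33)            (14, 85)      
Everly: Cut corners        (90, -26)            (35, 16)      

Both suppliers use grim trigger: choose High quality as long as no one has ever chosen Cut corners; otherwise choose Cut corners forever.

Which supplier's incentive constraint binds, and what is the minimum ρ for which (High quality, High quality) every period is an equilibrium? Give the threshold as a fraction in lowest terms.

Everly's threshold: (90−63)/(90−35) = 27/55.
Acme's threshold: (85−33)/(85−16) = 52/69.
27/55 < 52/69, so Acme binds and ρ* = 52/69.

Acme; ρ ≥ 52/69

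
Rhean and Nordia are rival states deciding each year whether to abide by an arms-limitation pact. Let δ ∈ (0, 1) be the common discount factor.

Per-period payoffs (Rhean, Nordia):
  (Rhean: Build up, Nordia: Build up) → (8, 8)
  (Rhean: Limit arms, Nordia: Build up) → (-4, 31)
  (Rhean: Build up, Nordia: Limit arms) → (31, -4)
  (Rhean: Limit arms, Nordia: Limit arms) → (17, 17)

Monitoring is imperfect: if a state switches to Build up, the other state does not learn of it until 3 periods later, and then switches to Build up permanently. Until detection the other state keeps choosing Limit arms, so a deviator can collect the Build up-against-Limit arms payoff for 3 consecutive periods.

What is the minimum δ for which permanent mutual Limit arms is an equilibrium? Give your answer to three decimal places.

0.847

The best deviation is to choose Build up for all 3 undetected periods, earning 31 each, then 8 forever once detected.
Deviation value: 31(1−δ^3)/(1−δ) + 8δ^3/(1−δ); cooperation value: 17/(1−δ).
IC: 17 ≥ 31(1−δ^3) + 8δ^3 = 31 − 23δ^3.
So δ^3 ≥ 14/23, giving δ ≥ (14/23)^(1/3) ≈ 0.847.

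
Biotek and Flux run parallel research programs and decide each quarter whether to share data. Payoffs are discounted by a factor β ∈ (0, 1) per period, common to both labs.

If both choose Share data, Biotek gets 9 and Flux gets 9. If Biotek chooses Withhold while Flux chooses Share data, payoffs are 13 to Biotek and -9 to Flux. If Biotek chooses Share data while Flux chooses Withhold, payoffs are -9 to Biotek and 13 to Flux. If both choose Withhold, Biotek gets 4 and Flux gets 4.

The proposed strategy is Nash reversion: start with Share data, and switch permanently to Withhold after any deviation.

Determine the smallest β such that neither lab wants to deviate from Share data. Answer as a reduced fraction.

9/(1−β) ≥ 13 + 4β/(1−β)
9 ≥ 13 − 9β
β ≥ 4/9.

4/9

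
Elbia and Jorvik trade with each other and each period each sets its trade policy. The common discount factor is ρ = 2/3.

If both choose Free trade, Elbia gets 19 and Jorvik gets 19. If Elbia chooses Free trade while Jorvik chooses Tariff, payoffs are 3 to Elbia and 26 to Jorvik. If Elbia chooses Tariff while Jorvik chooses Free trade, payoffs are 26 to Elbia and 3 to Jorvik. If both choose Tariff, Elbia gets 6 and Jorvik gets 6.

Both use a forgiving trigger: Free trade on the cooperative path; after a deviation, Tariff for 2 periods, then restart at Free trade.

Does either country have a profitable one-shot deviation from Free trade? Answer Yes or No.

No

IC: ρ+…+ρ^2 ≥ (26−19)/(19−6) = 7/13.
At ρ = 2/3: partial sum = 1.1111 ≥ 0.5385. Cooperation sustainable.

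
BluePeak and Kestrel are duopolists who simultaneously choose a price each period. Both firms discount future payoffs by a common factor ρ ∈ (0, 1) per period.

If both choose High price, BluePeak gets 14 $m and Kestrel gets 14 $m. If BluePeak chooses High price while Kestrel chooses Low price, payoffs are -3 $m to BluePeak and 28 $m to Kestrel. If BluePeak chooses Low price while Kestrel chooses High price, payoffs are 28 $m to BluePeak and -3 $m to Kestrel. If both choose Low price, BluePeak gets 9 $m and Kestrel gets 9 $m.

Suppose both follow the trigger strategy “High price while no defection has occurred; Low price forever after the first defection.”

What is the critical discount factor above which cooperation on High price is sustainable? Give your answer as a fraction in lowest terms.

Under grim trigger the critical discount factor is (T−C)/(T−P) with T = 28, C = 14, P = 9.
ρ* = (28−14)/(28−9) = 14/19.

14/19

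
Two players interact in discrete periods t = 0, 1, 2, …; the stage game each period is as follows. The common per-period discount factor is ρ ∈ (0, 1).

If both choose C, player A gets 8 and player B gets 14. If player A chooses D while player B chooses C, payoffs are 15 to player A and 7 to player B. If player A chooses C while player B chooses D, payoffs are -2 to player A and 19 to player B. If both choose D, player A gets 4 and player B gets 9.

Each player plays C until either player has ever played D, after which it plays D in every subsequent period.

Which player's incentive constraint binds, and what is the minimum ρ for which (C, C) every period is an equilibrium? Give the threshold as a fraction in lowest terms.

player A: cooperation gives 8 each period; deviation gives 15 once then 4 forever.
  8/(1−ρ) ≥ 15 + 4ρ/(1−ρ) ⇒ ρ ≥ 7/11.
player B: cooperation gives 14 each period; deviation gives 19 once then 9 forever.
  ρ ≥ 5/10 = 1/2.
Both must hold, so the binding constraint is player A's: ρ ≥ 7/11.

player A; ρ ≥ 7/11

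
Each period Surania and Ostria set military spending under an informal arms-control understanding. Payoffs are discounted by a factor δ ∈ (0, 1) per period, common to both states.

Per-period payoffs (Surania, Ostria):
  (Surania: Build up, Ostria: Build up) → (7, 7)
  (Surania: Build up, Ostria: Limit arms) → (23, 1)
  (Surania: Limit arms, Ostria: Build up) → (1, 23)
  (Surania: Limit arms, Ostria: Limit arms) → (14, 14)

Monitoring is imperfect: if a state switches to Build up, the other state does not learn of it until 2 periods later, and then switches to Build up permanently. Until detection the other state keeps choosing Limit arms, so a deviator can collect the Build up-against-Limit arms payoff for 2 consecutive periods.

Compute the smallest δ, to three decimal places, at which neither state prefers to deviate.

0.750

A deviator earns 23 for 2 periods, then 7 forever; cooperating earns 14 forever. Multiplying the IC by (1−δ):
14 ≥ 23(1−δ^2) + 7δ^2, so 16·δ^2 ≥ 9 and δ^2 ≥ 9/16.
δ ≥ (9/16)^(1/2) ≈ 0.750.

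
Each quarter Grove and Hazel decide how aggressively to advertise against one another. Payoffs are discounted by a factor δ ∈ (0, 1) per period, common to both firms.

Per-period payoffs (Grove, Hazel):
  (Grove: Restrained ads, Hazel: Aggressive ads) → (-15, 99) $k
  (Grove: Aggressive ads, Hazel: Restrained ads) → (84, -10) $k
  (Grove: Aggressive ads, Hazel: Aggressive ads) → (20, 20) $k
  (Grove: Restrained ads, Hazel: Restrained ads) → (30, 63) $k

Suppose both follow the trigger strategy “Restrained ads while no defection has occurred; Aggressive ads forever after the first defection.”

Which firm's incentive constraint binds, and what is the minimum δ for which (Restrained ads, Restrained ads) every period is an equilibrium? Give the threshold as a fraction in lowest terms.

Grove: cooperation gives 30 each period; deviation gives 84 once then 20 forever.
  30/(1−δ) ≥ 84 + 20δ/(1−δ) ⇒ δ ≥ 54/64 = 27/32.
Hazel: cooperation gives 63 each period; deviation gives 99 once then 20 forever.
  δ ≥ 36/79.
Both must hold, so the binding constraint is Grove's: δ ≥ 27/32.

Grove; δ ≥ 27/32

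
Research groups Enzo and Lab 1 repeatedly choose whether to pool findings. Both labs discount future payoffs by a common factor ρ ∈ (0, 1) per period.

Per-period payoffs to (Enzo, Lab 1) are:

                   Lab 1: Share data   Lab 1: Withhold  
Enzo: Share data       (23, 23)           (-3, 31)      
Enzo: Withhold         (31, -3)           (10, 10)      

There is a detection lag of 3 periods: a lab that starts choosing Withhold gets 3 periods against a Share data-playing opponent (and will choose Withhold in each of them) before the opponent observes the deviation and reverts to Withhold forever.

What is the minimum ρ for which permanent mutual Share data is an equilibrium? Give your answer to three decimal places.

0.725

Deviating for the 3 undetected periods gains 31−23 = 8 per period over cooperation, then loses 23−10 = 13 per period forever once punishment starts.
Gain: 8(1 + ρ + … + ρ^2); loss: 13·ρ^3/(1−ρ).
No profitable deviation ⇔ 8(1−ρ^3) ≤ 13·ρ^3, i.e. ρ^3 ≥ 8/(8+13) = 8/21.
Hence ρ ≥ (8/21)^(1/3) ≈ 0.725.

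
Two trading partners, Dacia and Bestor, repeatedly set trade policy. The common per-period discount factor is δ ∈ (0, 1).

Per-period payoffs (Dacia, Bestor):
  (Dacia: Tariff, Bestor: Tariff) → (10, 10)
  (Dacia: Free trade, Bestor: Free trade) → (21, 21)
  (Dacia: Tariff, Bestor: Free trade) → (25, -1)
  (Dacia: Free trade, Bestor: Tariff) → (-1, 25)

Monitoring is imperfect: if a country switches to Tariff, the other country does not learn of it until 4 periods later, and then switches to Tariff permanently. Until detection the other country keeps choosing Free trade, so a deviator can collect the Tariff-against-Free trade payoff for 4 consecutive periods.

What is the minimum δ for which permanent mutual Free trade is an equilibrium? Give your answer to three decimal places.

0.719

The best deviation is to choose Tariff for all 4 undetected periods, earning 25 each, then 10 forever once detected.
Deviation value: 25(1−δ^4)/(1−δ) + 10δ^4/(1−δ); cooperation value: 21/(1−δ).
IC: 21 ≥ 25(1−δ^4) + 10δ^4 = 25 − 15δ^4.
So δ^4 ≥ 4/15, giving δ ≥ (4/15)^(1/4) ≈ 0.719.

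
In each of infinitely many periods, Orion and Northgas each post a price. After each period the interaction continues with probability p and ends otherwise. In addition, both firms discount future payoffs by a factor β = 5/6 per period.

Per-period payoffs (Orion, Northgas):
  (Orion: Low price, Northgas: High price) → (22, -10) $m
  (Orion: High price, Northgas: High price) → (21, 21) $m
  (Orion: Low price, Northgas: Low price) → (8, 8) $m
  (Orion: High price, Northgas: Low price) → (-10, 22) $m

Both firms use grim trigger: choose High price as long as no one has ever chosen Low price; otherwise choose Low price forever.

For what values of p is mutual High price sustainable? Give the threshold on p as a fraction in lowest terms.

Expected continuation weight on next period's payoff is β·p = 5/6·p, which plays the role of the discount factor.
Cooperation requires 5/6·p ≥ (22−21)/(22−8) = 1/14, hence p ≥ 3/35.

3/35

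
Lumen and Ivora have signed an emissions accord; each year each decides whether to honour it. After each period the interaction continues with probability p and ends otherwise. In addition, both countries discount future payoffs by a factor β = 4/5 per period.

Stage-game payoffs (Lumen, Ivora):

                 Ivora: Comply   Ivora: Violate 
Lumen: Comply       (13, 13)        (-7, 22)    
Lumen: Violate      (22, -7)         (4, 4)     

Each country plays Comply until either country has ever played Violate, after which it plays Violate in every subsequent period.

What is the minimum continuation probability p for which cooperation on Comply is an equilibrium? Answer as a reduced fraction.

Expected continuation weight on next period's payoff is β·p = 4/5·p, which plays the role of the discount factor.
Cooperation requires 4/5·p ≥ (22−13)/(22−4) = 1/2, hence p ≥ 5/8.

5/8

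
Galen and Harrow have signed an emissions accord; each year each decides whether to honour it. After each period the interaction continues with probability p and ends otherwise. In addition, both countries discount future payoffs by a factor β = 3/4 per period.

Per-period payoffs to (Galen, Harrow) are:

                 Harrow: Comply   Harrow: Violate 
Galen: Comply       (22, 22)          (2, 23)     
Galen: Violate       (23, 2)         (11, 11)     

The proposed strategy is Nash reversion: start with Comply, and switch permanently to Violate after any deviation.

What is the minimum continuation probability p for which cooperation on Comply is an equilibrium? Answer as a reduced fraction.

1/9

Expected continuation weight on next period's payoff is β·p = 3/4·p, which plays the role of the discount factor.
Cooperation requires 3/4·p ≥ (23−22)/(23−11) = 1/12, hence p ≥ 1/9.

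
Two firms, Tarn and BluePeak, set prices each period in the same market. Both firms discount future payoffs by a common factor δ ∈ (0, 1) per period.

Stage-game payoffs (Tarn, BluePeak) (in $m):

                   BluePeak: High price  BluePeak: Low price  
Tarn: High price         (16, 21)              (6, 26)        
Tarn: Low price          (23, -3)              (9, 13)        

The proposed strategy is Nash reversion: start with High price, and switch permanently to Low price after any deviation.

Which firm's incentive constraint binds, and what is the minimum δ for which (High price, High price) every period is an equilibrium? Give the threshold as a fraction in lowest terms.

For Tarn: deviation gain 23−16 = 7, per-period punishment loss 16−9 = 7. IC gives δ ≥ 7/14 = 1/2.
For BluePeak: gain 5, loss 8 per period, so δ ≥ 5/13.
The tighter constraint is Tarn's, so cooperation needs δ ≥ 1/2.

Tarn; δ ≥ 1/2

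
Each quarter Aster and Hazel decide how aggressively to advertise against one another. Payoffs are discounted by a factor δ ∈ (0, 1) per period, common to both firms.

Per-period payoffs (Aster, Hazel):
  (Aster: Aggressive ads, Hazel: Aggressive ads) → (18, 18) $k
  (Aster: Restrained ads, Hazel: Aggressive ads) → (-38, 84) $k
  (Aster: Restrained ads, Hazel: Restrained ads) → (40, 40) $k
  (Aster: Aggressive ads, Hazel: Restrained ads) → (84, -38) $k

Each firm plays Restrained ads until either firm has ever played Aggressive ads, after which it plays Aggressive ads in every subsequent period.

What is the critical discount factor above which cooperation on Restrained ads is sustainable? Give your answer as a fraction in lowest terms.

2/3

Cooperation forever yields 40 each period: 40/(1−δ).
Deviating yields 84 once, then 18 forever: 84 + 18δ/(1−δ).
No profitable deviation requires 40/(1−δ) ≥ 84 + 18δ/(1−δ).
Multiplying by (1−δ): 40 ≥ 84(1−δ) + 18δ = 84 − 66δ.
So 66δ ≥ 44, i.e. δ ≥ 44/66 = 2/3.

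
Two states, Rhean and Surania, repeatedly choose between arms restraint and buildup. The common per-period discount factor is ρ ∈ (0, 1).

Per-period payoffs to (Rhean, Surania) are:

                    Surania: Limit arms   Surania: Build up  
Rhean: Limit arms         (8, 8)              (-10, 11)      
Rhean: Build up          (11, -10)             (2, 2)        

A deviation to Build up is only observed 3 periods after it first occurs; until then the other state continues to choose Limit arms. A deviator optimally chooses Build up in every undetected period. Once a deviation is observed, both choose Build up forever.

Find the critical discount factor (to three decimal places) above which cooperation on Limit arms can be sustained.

Deviating for the 3 undetected periods gains 11−8 = 3 per period over cooperation, then loses 8−2 = 6 per period forever once punishment starts.
Gain: 3(1 + ρ + … + ρ^2); loss: 6·ρ^3/(1−ρ).
No profitable deviation ⇔ 3(1−ρ^3) ≤ 6·ρ^3, i.e. ρ^3 ≥ 3/(3+6) = 1/3.
Hence ρ ≥ (1/3)^(1/3) ≈ 0.693.

0.693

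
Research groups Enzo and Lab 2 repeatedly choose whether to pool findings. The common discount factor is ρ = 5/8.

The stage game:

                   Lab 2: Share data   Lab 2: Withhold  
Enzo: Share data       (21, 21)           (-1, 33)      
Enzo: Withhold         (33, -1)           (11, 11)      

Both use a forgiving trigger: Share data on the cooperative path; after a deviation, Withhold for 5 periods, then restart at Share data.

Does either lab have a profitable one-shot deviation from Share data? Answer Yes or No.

No

IC: ρ+…+ρ^5 ≥ (33−21)/(21−11) = 6/5.
At ρ = 5/8: partial sum = 1.5077 ≥ 1.2000. Cooperation sustainable.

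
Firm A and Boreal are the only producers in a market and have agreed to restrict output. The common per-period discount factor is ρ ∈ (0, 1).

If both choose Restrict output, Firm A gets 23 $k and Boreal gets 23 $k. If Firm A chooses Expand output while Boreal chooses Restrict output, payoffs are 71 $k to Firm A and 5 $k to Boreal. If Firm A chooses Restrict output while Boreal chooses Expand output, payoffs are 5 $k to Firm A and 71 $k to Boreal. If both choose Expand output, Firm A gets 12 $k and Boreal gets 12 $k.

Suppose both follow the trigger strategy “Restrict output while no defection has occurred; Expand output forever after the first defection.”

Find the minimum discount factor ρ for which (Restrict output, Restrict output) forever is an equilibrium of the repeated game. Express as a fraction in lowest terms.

Under grim trigger the critical discount factor is (T−C)/(T−P) with T = 71, C = 23, P = 12.
ρ* = (71−23)/(71−12) = 48/59.

48/59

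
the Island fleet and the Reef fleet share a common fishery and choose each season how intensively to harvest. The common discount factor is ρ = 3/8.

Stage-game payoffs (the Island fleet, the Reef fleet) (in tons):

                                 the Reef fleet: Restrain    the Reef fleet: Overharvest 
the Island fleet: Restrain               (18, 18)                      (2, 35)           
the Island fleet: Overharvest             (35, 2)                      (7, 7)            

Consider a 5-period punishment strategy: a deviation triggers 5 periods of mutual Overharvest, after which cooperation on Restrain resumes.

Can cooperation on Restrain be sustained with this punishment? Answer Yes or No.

No

A one-shot deviation gives 35 now, then 7 for 5 periods, then back to 18.
Gain from deviating: (35−18) today; loss: (18−7) in each of the next 5 periods.
No-deviation condition: (18−7)(ρ+…+ρ^5) ≥ 35−18, i.e. ρ+…+ρ^5 ≥ 17/11.
At ρ = 3/8: ρ+…+ρ^5 = 0.5956 < 1.5455.
So cooperation is not sustainable.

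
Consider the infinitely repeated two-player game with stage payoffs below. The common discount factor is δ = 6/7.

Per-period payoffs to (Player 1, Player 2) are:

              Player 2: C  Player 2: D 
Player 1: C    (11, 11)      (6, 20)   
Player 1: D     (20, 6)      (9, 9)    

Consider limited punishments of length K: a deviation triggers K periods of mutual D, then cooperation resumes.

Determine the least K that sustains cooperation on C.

9

IC: δ(1−δ^K)/(1−δ) ≥ (20−11)/(11−9) = 9/2.
With δ = 6/7: need 1 − δ^K ≥ 9/2·(1−6/7)/(6/7), i.e. δ^K ≤ 0.2500.
Since (6/7)^8 = 0.2914 and (6/7)^9 = 0.2497, the smallest such K is 9.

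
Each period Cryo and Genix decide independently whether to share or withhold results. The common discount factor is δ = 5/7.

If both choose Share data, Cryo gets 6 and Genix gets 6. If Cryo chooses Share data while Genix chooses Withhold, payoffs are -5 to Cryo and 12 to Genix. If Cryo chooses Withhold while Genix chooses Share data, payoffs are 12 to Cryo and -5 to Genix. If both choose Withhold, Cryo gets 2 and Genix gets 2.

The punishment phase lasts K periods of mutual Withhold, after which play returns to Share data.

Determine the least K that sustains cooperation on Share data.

Need Σ_{k=1}^{K} δ^k ≥ (12−6)/(6−2) = 1.5000 at δ = 5/7.
At K = 2 the sum is 1.2245 < 1.5000; at K = 3 it is 1.5889 ≥ 1.5000.
So the minimum punishment length is K = 3.

3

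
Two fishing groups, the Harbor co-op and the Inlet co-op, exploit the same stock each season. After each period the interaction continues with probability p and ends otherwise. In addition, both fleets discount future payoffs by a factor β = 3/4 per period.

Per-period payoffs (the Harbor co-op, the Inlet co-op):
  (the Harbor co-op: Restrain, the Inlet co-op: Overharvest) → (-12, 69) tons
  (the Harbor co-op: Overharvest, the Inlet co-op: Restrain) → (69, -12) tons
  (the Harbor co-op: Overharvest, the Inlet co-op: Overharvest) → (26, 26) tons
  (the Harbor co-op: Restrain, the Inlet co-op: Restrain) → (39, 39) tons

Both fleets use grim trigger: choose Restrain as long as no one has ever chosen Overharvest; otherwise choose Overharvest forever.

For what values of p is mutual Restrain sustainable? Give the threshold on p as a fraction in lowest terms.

40/43

With continuation probability p and discount β, the effective per-period discount factor is βp.
Grim-trigger IC: βp ≥ (69−39)/(69−26) = 30/43.
So p ≥ (30/43)/(3/4) = 40/43.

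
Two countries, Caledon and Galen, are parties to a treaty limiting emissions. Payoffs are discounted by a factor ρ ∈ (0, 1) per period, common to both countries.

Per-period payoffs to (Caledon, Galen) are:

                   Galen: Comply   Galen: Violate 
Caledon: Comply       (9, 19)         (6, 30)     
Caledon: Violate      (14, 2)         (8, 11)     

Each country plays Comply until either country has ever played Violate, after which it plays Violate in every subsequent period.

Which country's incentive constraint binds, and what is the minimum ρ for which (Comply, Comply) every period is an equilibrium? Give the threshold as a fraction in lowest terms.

For Caledon: deviation gain 14−9 = 5, per-period punishment loss 9−8 = 1. IC gives ρ ≥ 5/6.
For Galen: gain 11, loss 8 per period, so ρ ≥ 11/19.
The tighter constraint is Caledon's, so cooperation needs ρ ≥ 5/6.

Caledon; ρ ≥ 5/6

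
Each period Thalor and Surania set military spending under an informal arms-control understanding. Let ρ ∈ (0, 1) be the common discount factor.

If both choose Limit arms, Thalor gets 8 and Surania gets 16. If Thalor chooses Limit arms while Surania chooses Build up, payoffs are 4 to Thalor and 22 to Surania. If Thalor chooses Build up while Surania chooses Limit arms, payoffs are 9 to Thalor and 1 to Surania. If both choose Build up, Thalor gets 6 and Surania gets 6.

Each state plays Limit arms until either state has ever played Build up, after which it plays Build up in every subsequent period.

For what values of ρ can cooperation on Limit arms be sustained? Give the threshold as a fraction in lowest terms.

3/8

Thalor: cooperation gives 8 each period; deviation gives 9 once then 6 forever.
  8/(1−ρ) ≥ 9 + 6ρ/(1−ρ) ⇒ ρ ≥ 1/3.
Surania: cooperation gives 16 each period; deviation gives 22 once then 6 forever.
  ρ ≥ 6/16 = 3/8.
Both must hold, so the binding constraint is Surania's: ρ ≥ 3/8.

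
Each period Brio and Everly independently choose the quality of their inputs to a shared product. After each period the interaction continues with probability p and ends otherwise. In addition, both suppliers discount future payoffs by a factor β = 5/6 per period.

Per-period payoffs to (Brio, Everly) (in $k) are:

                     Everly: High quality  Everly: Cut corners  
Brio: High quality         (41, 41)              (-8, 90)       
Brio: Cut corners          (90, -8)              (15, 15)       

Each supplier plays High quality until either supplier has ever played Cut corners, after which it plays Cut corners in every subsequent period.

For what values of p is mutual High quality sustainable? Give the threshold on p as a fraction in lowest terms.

98/125

With continuation probability p and discount β, the effective per-period discount factor is βp.
Grim-trigger IC: βp ≥ (90−41)/(90−15) = 49/75.
So p ≥ (49/75)/(5/6) = 98/125.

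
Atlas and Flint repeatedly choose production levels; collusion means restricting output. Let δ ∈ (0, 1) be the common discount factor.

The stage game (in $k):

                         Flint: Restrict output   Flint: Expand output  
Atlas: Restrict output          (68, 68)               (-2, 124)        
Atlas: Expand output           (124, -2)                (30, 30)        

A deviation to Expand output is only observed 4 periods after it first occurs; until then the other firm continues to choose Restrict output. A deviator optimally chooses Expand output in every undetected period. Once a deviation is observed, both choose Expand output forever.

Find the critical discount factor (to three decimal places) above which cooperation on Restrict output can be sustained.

A deviator earns 124 for 4 periods, then 30 forever; cooperating earns 68 forever. Multiplying the IC by (1−δ):
68 ≥ 124(1−δ^4) + 30δ^4, so 94·δ^4 ≥ 56 and δ^4 ≥ 28/47.
δ ≥ (28/47)^(1/4) ≈ 0.879.

0.879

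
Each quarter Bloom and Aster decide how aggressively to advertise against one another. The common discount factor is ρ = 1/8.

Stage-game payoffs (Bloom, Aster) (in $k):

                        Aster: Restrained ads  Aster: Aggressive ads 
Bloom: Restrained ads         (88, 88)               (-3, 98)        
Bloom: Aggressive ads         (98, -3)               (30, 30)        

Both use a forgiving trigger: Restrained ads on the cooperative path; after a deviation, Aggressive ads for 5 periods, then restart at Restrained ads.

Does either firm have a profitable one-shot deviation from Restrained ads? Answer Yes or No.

Yes

IC: ρ+…+ρ^5 ≥ (98−88)/(88−30) = 5/29.
At ρ = 1/8: partial sum = 0.1429 < 0.1724. Cooperation not sustainable.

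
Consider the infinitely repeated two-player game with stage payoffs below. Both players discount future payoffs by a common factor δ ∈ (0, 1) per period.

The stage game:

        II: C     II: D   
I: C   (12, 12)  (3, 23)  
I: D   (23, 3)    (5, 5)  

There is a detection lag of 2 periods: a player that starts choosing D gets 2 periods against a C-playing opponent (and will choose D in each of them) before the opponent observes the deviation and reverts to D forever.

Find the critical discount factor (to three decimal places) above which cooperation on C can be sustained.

The best deviation is to choose D for all 2 undetected periods, earning 23 each, then 5 forever once detected.
Deviation value: 23(1−δ^2)/(1−δ) + 5δ^2/(1−δ); cooperation value: 12/(1−δ).
IC: 12 ≥ 23(1−δ^2) + 5δ^2 = 23 − 18δ^2.
So δ^2 ≥ 11/18, giving δ ≥ (11/18)^(1/2) ≈ 0.782.

0.782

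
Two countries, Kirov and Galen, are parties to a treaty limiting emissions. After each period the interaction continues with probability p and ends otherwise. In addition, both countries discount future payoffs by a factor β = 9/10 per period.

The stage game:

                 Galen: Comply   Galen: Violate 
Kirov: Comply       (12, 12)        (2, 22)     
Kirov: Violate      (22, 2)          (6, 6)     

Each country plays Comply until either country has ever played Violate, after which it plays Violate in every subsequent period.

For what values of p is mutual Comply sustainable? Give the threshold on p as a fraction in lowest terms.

25/36

Expected continuation weight on next period's payoff is β·p = 9/10·p, which plays the role of the discount factor.
Cooperation requires 9/10·p ≥ (22−12)/(22−6) = 5/8, hence p ≥ 25/36.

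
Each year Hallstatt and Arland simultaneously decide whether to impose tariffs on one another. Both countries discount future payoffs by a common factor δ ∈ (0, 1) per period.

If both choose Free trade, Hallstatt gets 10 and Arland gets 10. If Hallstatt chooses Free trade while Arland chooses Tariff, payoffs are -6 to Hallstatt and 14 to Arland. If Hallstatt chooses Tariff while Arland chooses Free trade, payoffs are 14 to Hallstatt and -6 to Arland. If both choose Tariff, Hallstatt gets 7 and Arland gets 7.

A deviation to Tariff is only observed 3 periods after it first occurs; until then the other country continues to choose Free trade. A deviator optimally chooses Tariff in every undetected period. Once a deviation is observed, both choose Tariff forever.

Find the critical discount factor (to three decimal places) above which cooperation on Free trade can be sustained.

0.830

The best deviation is to choose Tariff for all 3 undetected periods, earning 14 each, then 7 forever once detected.
Deviation value: 14(1−δ^3)/(1−δ) + 7δ^3/(1−δ); cooperation value: 10/(1−δ).
IC: 10 ≥ 14(1−δ^3) + 7δ^3 = 14 − 7δ^3.
So δ^3 ≥ 4/7, giving δ ≥ (4/7)^(1/3) ≈ 0.830.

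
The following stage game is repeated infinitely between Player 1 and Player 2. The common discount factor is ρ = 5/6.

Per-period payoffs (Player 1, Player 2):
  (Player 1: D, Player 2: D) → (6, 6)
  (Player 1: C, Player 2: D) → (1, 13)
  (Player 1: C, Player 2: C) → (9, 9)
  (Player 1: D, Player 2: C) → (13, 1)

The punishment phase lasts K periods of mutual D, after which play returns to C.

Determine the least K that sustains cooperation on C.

2

No profitable deviation requires (9−6)(ρ+…+ρ^K) ≥ 13−9, i.e. ρ+…+ρ^K ≥ 4/3 ≈ 1.3333.
With ρ = 5/6, the partial sums are K=1: 0.8333, K=2: 1.5278.
K = 2 is the first length at which the sum reaches 1.3333.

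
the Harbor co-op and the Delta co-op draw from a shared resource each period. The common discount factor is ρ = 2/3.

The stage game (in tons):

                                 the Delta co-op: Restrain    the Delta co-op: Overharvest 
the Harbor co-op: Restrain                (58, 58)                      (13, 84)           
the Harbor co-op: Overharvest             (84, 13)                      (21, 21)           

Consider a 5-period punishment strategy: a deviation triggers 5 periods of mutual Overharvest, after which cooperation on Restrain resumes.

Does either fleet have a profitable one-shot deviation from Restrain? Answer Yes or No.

IC: ρ+…+ρ^5 ≥ (84−58)/(58−21) = 26/37.
At ρ = 2/3: partial sum = 1.7366 ≥ 0.7027. Cooperation sustainable.

No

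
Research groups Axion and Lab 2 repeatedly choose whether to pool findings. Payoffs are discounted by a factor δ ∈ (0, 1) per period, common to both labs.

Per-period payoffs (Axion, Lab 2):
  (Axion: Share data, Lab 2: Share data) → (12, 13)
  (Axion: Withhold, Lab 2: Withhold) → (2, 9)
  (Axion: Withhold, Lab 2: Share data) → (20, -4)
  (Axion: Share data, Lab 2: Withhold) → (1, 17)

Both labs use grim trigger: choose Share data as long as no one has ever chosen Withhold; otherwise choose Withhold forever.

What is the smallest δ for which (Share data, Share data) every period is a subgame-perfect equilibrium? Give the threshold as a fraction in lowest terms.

Axion: cooperation gives 12 each period; deviation gives 20 once then 2 forever.
  12/(1−δ) ≥ 20 + 2δ/(1−δ) ⇒ δ ≥ 8/18 = 4/9.
Lab 2: cooperation gives 13 each period; deviation gives 17 once then 9 forever.
  δ ≥ 4/8 = 1/2.
Both must hold, so the binding constraint is Lab 2's: δ ≥ 1/2.

1/2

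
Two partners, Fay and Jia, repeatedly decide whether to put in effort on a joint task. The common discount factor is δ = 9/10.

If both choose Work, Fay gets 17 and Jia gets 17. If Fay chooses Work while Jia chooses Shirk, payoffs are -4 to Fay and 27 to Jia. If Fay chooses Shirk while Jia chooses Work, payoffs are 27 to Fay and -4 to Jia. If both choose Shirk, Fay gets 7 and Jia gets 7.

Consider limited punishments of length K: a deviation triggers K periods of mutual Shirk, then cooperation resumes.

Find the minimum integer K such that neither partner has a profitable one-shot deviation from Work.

IC: δ(1−δ^K)/(1−δ) ≥ (27−17)/(17−7) = 1.
With δ = 9/10: need 1 − δ^K ≥ 1·(1−9/10)/(9/10), i.e. δ^K ≤ 0.8889.
Since (9/10)^1 = 0.9000 and (9/10)^2 = 0.8100, the smallest such K is 2.

2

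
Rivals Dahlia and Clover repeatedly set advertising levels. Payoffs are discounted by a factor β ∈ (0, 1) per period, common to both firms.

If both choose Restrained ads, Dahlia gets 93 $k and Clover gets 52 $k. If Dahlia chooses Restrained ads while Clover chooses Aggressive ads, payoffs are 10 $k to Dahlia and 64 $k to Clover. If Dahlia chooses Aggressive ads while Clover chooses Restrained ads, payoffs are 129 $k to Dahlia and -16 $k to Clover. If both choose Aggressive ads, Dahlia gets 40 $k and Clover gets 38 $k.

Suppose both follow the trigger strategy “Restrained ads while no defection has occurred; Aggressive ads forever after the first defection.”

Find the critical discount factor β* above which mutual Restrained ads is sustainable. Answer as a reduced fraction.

For Dahlia: deviation gain 129−93 = 36, per-period punishment loss 93−40 = 53. IC gives β ≥ 36/89.
For Clover: gain 12, loss 14 per period, so β ≥ 12/26 = 6/13.
The tighter constraint is Clover's, so cooperation needs β ≥ 6/13.

6/13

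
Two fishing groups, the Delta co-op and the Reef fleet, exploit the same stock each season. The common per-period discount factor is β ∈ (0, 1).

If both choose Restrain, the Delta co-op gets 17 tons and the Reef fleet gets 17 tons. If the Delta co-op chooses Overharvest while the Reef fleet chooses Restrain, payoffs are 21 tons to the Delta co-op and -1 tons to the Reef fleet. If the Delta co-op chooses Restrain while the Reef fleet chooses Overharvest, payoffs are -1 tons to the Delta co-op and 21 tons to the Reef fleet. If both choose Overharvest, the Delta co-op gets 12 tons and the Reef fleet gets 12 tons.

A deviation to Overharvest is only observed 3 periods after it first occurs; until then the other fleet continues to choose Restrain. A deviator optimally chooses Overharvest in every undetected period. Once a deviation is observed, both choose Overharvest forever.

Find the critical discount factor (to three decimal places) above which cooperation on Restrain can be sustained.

Deviating for the 3 undetected periods gains 21−17 = 4 per period over cooperation, then loses 17−12 = 5 per period forever once punishment starts.
Gain: 4(1 + β + … + β^2); loss: 5·β^3/(1−β).
No profitable deviation ⇔ 4(1−β^3) ≤ 5·β^3, i.e. β^3 ≥ 4/(4+5) = 4/9.
Hence β ≥ (4/9)^(1/3) ≈ 0.763.

0.763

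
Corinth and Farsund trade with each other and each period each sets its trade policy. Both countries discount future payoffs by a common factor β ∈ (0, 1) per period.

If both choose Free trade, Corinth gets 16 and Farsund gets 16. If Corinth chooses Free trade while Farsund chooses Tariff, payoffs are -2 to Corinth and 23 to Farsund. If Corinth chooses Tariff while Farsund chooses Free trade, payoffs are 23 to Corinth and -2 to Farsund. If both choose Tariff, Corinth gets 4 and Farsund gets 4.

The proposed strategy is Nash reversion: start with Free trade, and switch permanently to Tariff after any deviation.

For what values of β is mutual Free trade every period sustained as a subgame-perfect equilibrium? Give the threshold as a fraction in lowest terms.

7/19

One-period gain from deviating is 23 − 16 = 7. The loss is 16 − 4 = 12 in every subsequent period, with present value 12·β/(1−β).
Deviation is unprofitable when 12·β/(1−β) ≥ 7, i.e. β/(1−β) ≥ 7/12.
Equivalently β ≥ 7/(7+12) = 7/19.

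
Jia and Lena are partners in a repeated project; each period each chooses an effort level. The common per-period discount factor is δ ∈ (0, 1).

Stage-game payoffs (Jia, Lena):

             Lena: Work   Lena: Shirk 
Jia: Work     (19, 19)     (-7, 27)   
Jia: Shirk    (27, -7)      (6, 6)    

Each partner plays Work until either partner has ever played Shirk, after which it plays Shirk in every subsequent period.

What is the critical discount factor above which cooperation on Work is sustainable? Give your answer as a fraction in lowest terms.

19/(1−δ) ≥ 27 + 6δ/(1−δ)
19 ≥ 27 − 21δ
δ ≥ 8/21.

8/21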